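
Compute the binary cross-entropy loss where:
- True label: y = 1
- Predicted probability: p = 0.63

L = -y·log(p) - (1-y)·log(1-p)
L = 0.462

L = -1·log(0.63) - 0·log(0.37) = -log(0.63) = 0.462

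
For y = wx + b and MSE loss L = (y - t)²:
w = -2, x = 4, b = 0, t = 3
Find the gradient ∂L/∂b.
∂L/∂b = -22

y = wx + b = (-2)(4) + 0 = -8
∂L/∂y = 2(y - t) = 2(-8 - 3) = -22
∂y/∂b = 1
∂L/∂b = ∂L/∂y · ∂y/∂b = -22 × 1 = -22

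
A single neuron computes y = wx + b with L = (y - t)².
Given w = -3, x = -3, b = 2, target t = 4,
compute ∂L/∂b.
∂L/∂b = 14

y = wx + b = (-3)(-3) + 2 = 11
∂L/∂y = 2(y - t) = 2(11 - 4) = 14
∂y/∂b = 1
∂L/∂b = ∂L/∂y · ∂y/∂b = 14 × 1 = 14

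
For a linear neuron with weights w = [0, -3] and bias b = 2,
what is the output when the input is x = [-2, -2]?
y = 8

y = (0)(-2) + (-3)(-2) + 2 = 8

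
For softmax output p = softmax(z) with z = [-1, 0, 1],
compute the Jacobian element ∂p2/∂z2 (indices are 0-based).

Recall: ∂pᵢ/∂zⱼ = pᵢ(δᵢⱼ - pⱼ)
∂p2/∂z2 = 0.2227

p = softmax(z) = [0.09003, 0.2447, 0.6652]
p2 = 0.6652

∂p2/∂z2 = p2(1 - p2) = 0.6652 × (1 - 0.6652) = 0.2227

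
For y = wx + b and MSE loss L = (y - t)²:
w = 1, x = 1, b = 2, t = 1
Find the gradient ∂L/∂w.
∂L/∂w = 4

y = wx + b = (1)(1) + 2 = 3
∂L/∂y = 2(y - t) = 2(3 - 1) = 4
∂y/∂w = x = 1
∂L/∂w = ∂L/∂y · ∂y/∂w = 4 × 1 = 4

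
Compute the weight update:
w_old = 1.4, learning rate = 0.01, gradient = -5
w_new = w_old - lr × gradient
w_new = 1.45

w_new = w - η·∂L/∂w = 1.4 - 0.01×(-5) = 1.4 - (-0.05) = 1.45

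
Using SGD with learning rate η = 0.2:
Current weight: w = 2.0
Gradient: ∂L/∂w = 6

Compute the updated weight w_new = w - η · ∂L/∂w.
w_new = 0.8

w_new = w - η·∂L/∂w = 2.0 - 0.2×(6) = 2.0 - (1.2) = 0.8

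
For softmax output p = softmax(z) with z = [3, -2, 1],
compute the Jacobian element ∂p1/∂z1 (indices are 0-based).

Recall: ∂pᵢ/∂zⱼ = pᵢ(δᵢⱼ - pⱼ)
∂p1/∂z1 = 0.005865

p = softmax(z) = [0.8756, 0.0059, 0.1185]
p1 = 0.0059

∂p1/∂z1 = p1(1 - p1) = 0.0059 × (1 - 0.0059) = 0.005865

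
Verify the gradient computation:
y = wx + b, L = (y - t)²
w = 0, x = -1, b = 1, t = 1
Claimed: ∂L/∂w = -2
Incorrect

y = (0)(-1) + 1 = 1
∂L/∂y = 2(y - t) = 2(1 - 1) = 0
∂y/∂w = x = -1
∂L/∂w = 0 × -1 = 0

Claimed value: -2
Incorrect: The correct gradient is 0.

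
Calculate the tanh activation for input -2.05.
-0.9674

tanh(-2.05) = (e^(-2.05) - e^(2.05))/(e^(-2.05) + e^(2.05)) = -0.9674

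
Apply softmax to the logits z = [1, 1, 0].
p = [0.4223, 0.4223, 0.1554]

exp(z) = [2.718, 2.718, 1]
Sum = 6.437
p = [0.4223, 0.4223, 0.1554]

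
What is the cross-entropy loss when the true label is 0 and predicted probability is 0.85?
L = 1.897

L = -0·log(0.85) - 1·log(0.15) = -log(0.15) = 1.897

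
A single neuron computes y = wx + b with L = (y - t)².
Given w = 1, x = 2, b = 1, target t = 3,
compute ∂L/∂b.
∂L/∂b = 0

y = wx + b = (1)(2) + 1 = 3
∂L/∂y = 2(y - t) = 2(3 - 3) = 0
∂y/∂b = 1
∂L/∂b = ∂L/∂y · ∂y/∂b = 0 × 1 = 0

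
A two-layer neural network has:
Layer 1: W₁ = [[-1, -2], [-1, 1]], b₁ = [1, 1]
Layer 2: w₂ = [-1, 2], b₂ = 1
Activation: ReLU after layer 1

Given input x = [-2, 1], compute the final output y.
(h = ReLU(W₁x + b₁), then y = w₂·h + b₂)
y = 8

Layer 1 pre-activation: z₁ = [1, 4]
After ReLU: h = [1, 4]
Layer 2 output: y = -1×1 + 2×4 + 1 = 8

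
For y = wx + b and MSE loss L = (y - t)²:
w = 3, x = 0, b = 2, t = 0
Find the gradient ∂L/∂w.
∂L/∂w = 0

y = wx + b = (3)(0) + 2 = 2
∂L/∂y = 2(y - t) = 2(2 - 0) = 4
∂y/∂w = x = 0
∂L/∂w = ∂L/∂y · ∂y/∂w = 4 × 0 = 0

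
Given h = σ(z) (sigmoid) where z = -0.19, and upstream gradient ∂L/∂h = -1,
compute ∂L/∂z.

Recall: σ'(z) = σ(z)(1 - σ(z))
∂L/∂z = -0.2478

σ(-0.19) = 0.4526
σ'(-0.19) = σ(-0.19)(1 - σ(-0.19)) = 0.4526 × 0.5474 = 0.2478
∂L/∂z = ∂L/∂h · σ'(z) = -1 × 0.2478 = -0.2478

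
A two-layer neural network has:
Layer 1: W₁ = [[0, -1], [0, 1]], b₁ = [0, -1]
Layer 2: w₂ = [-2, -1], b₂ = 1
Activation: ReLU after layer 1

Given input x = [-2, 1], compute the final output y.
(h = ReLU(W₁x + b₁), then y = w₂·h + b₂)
y = 1

Layer 1 pre-activation: z₁ = [-1, 0]
After ReLU: h = [0, 0]
Layer 2 output: y = -2×0 + -1×0 + 1 = 1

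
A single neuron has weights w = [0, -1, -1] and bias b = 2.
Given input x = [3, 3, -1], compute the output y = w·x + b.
y = 0

y = (0)(3) + (-1)(3) + (-1)(-1) + 2 = 0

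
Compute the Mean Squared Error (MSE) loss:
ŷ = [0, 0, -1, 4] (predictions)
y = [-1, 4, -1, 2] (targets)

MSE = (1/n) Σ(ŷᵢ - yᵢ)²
MSE = 5.25

MSE = (1/4)((0--1)² + (0-4)² + (-1--1)² + (4-2)²) = (1/4)(1 + 16 + 0 + 4) = 5.25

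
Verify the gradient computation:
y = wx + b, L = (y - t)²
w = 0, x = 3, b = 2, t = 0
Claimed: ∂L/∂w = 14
Incorrect

y = (0)(3) + 2 = 2
∂L/∂y = 2(y - t) = 2(2 - 0) = 4
∂y/∂w = x = 3
∂L/∂w = 4 × 3 = 12

Claimed value: 14
Incorrect: The correct gradient is 12.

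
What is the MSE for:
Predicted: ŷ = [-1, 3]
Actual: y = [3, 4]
MSE = 8.5

MSE = (1/2)((-1-3)² + (3-4)²) = (1/2)(16 + 1) = 8.5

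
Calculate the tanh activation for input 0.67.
0.585

tanh(0.67) = (e^(0.67) - e^(-0.67))/(e^(0.67) + e^(-0.67)) = 0.585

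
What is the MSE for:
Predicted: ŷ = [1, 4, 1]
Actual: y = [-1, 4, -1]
MSE = 2.667

MSE = (1/3)((1--1)² + (4-4)² + (1--1)²) = (1/3)(4 + 0 + 4) = 2.667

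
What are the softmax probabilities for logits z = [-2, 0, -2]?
p = [0.1065, 0.787, 0.1065]

exp(z) = [0.1353, 1, 0.1353]
Sum = 1.271
p = [0.1065, 0.787, 0.1065]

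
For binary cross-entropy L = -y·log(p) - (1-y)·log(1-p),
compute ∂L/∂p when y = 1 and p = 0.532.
∂L/∂p = -1.88

∂L/∂p = -y/p + (1-y)/(1-p) = -1/0.532 + 0 = -1.88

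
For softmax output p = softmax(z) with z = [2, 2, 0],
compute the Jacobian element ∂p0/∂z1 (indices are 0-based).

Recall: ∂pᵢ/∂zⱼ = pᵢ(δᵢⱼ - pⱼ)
∂p0/∂z1 = -0.2193

p = softmax(z) = [0.4683, 0.4683, 0.06338]
p0 = 0.4683, p1 = 0.4683

∂p0/∂z1 = -p0 × p1 = -0.4683 × 0.4683 = -0.2193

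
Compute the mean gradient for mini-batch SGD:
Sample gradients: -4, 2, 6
Average gradient = 1.333

Average = (1/3)(-4 + 2 + 6) = 4/3 = 1.333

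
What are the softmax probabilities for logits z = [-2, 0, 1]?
p = [0.0351, 0.2595, 0.7054]

exp(z) = [0.1353, 1, 2.718]
Sum = 3.854
p = [0.0351, 0.2595, 0.7054]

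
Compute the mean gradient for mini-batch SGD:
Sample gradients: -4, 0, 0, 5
Average gradient = 0.25

Average = (1/4)(-4 + 0 + 0 + 5) = 1/4 = 0.25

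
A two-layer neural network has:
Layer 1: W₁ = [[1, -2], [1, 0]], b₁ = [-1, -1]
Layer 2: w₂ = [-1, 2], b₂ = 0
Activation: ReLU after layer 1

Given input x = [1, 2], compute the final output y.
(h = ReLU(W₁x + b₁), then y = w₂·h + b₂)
y = 0

Layer 1 pre-activation: z₁ = [-4, 0]
After ReLU: h = [0, 0]
Layer 2 output: y = -1×0 + 2×0 + 0 = 0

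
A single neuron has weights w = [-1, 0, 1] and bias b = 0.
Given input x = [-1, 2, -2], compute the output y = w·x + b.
y = -1

y = (-1)(-1) + (0)(2) + (1)(-2) + 0 = -1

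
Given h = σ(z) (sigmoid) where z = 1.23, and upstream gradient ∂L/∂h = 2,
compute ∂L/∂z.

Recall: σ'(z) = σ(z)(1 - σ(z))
∂L/∂z = 0.35

σ(1.23) = 0.7738
σ'(1.23) = σ(1.23)(1 - σ(1.23)) = 0.7738 × 0.2262 = 0.175
∂L/∂z = ∂L/∂h · σ'(z) = 2 × 0.175 = 0.35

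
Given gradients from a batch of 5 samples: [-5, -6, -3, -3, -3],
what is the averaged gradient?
Average gradient = -4

Average = (1/5)(-5 + -6 + -3 + -3 + -3) = -20/5 = -4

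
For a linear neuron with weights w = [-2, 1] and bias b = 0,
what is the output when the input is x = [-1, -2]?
y = 0

y = (-2)(-1) + (1)(-2) + 0 = 0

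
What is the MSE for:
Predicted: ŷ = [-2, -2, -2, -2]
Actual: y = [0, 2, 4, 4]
MSE = 23

MSE = (1/4)((-2-0)² + (-2-2)² + (-2-4)² + (-2-4)²) = (1/4)(4 + 16 + 36 + 36) = 23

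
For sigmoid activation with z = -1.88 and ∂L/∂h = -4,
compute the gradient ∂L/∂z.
∂L/∂z = -0.4594

σ(-1.88) = 0.1324
σ'(-1.88) = σ(-1.88)(1 - σ(-1.88)) = 0.1324 × 0.8676 = 0.1149
∂L/∂z = ∂L/∂h · σ'(z) = -4 × 0.1149 = -0.4594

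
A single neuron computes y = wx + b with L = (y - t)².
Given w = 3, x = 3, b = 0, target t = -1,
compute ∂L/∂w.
∂L/∂w = 60

y = wx + b = (3)(3) + 0 = 9
∂L/∂y = 2(y - t) = 2(9 - -1) = 20
∂y/∂w = x = 3
∂L/∂w = ∂L/∂y · ∂y/∂w = 20 × 3 = 60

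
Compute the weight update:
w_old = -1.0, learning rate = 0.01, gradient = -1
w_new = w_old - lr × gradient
w_new = -0.99

w_new = w - η·∂L/∂w = -1.0 - 0.01×(-1) = -1.0 - (-0.01) = -0.99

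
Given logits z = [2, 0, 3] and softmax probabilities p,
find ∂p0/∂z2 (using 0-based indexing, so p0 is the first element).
∂p0/∂z2 = -0.183

p = softmax(z) = [0.2595, 0.03512, 0.7054]
p0 = 0.2595, p2 = 0.7054

∂p0/∂z2 = -p0 × p2 = -0.2595 × 0.7054 = -0.183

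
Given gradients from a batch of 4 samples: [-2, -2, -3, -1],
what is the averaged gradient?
Average gradient = -2

Average = (1/4)(-2 + -2 + -3 + -1) = -8/4 = -2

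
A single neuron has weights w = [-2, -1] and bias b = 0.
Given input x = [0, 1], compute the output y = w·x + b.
y = -1

y = (-2)(0) + (-1)(1) + 0 = -1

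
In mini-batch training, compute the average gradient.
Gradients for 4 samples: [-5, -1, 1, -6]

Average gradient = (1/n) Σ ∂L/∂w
Average gradient = -2.75

Average = (1/4)(-5 + -1 + 1 + -6) = -11/4 = -2.75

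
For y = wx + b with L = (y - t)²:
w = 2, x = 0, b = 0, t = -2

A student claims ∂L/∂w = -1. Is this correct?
Incorrect

y = (2)(0) + 0 = 0
∂L/∂y = 2(y - t) = 2(0 - -2) = 4
∂y/∂w = x = 0
∂L/∂w = 4 × 0 = 0

Claimed value: -1
Incorrect: The correct gradient is 0.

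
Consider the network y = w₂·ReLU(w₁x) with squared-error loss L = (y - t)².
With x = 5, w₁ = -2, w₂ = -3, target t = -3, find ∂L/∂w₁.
∂L/∂w₁ = 0

Forward pass:
z = w₁x = -2×5 = -10
h = ReLU(-10) = 0
y = w₂h = -3×0 = 0

Backward pass:
∂L/∂y = 2(y - t) = 2(0 - -3) = 6
∂y/∂h = w₂ = -3
∂h/∂z = 0 (ReLU derivative)
∂z/∂w₁ = x = 5

∂L/∂w₁ = 6 × -3 × 0 × 5 = 0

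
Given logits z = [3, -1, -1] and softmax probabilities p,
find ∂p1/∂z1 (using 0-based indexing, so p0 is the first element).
∂p1/∂z1 = 0.01736

p = softmax(z) = [0.9647, 0.01767, 0.01767]
p1 = 0.01767

∂p1/∂z1 = p1(1 - p1) = 0.01767 × (1 - 0.01767) = 0.01736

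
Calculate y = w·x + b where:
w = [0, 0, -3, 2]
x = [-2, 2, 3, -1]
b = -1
y = -12

y = (0)(-2) + (0)(2) + (-3)(3) + (2)(-1) + -1 = -12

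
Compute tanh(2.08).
0.9693

tanh(2.08) = (e^(2.08) - e^(-2.08))/(e^(2.08) + e^(-2.08)) = 0.9693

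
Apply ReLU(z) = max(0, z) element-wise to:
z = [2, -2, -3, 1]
h = [2, 0, 0, 1]

ReLU applied element-wise: max(0,2)=2, max(0,-2)=0, max(0,-3)=0, max(0,1)=1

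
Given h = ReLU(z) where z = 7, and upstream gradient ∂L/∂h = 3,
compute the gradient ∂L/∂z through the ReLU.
∂L/∂z = 3

h = ReLU(7) = 7
Since z > 0: ∂h/∂z = 1
∂L/∂z = ∂L/∂h · ∂h/∂z = 3 × 1 = 3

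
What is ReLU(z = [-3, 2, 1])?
h = [0, 2, 1]

ReLU applied element-wise: max(0,-3)=0, max(0,2)=2, max(0,1)=1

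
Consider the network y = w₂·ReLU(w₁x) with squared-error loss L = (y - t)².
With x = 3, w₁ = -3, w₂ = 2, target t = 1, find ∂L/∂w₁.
∂L/∂w₁ = 0

Forward pass:
z = w₁x = -3×3 = -9
h = ReLU(-9) = 0
y = w₂h = 2×0 = 0

Backward pass:
∂L/∂y = 2(y - t) = 2(0 - 1) = -2
∂y/∂h = w₂ = 2
∂h/∂z = 0 (ReLU derivative)
∂z/∂w₁ = x = 3

∂L/∂w₁ = -2 × 2 × 0 × 3 = 0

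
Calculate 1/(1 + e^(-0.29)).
0.572

sigmoid(0.29) = 1/(1 + e^(-0.29)) = 1/(1 + 0.7483) = 0.572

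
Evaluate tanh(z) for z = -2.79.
-0.9925

tanh(-2.79) = (e^(-2.79) - e^(2.79))/(e^(-2.79) + e^(2.79)) = -0.9925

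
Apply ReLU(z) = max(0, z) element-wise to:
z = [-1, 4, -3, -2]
h = [0, 4, 0, 0]

ReLU applied element-wise: max(0,-1)=0, max(0,4)=4, max(0,-3)=0, max(0,-2)=0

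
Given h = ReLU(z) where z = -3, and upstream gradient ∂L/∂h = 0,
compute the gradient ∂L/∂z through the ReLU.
∂L/∂z = 0

h = ReLU(-3) = 0
Since z < 0: ∂h/∂z = 0
∂L/∂z = ∂L/∂h · ∂h/∂z = 0 × 0 = 0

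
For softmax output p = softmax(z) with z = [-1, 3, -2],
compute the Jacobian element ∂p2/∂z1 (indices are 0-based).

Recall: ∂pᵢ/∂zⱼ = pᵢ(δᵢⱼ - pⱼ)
∂p2/∂z1 = -0.006413

p = softmax(z) = [0.01787, 0.9756, 0.006573]
p2 = 0.006573, p1 = 0.9756

∂p2/∂z1 = -p2 × p1 = -0.006573 × 0.9756 = -0.006413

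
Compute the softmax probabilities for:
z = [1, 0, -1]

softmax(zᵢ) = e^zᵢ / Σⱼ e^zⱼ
p = [0.6652, 0.2447, 0.09]

exp(z) = [2.718, 1, 0.3679]
Sum = 4.086
p = [0.6652, 0.2447, 0.09]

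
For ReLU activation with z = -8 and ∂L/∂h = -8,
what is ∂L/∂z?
∂L/∂z = 0

h = ReLU(-8) = 0
Since z < 0: ∂h/∂z = 0
∂L/∂z = ∂L/∂h · ∂h/∂z = -8 × 0 = 0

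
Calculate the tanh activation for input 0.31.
0.3004

tanh(0.31) = (e^(0.31) - e^(-0.31))/(e^(0.31) + e^(-0.31)) = 0.3004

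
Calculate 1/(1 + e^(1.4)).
0.1978

sigmoid(-1.4) = 1/(1 + e^(1.4)) = 1/(1 + 4.055) = 0.1978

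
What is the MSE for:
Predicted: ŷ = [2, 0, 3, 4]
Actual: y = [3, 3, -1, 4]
MSE = 6.5

MSE = (1/4)((2-3)² + (0-3)² + (3--1)² + (4-4)²) = (1/4)(1 + 9 + 16 + 0) = 6.5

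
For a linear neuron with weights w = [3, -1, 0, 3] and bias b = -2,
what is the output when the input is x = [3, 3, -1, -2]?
y = -2

y = (3)(3) + (-1)(3) + (0)(-1) + (3)(-2) + -2 = -2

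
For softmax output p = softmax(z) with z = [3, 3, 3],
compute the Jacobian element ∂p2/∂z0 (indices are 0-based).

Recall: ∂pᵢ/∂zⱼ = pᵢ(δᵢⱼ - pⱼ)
∂p2/∂z0 = -0.1111

p = softmax(z) = [0.3333, 0.3333, 0.3333]
p2 = 0.3333, p0 = 0.3333

∂p2/∂z0 = -p2 × p0 = -0.3333 × 0.3333 = -0.1111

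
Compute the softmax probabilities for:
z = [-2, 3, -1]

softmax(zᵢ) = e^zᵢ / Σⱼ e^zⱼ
p = [0.0066, 0.9756, 0.0179]

exp(z) = [0.1353, 20.09, 0.3679]
Sum = 20.59
p = [0.0066, 0.9756, 0.0179]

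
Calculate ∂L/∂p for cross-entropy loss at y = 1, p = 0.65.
∂L/∂p = -1.538

∂L/∂p = -y/p + (1-y)/(1-p) = -1/0.65 + 0 = -1.538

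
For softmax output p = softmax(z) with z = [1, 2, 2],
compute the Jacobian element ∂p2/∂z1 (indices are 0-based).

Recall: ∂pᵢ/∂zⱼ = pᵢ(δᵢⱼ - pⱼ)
∂p2/∂z1 = -0.1784

p = softmax(z) = [0.1554, 0.4223, 0.4223]
p2 = 0.4223, p1 = 0.4223

∂p2/∂z1 = -p2 × p1 = -0.4223 × 0.4223 = -0.1784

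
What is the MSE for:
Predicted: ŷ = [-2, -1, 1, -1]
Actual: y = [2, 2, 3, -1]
MSE = 7.25

MSE = (1/4)((-2-2)² + (-1-2)² + (1-3)² + (-1--1)²) = (1/4)(16 + 9 + 4 + 0) = 7.25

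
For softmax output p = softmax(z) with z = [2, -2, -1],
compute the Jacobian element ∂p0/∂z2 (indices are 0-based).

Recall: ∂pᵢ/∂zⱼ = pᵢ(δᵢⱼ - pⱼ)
∂p0/∂z2 = -0.04364

p = softmax(z) = [0.9362, 0.01715, 0.04661]
p0 = 0.9362, p2 = 0.04661

∂p0/∂z2 = -p0 × p2 = -0.9362 × 0.04661 = -0.04364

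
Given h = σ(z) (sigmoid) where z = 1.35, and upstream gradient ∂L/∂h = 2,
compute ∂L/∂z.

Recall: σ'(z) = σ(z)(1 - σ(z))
∂L/∂z = 0.327

σ(1.35) = 0.7941
σ'(1.35) = σ(1.35)(1 - σ(1.35)) = 0.7941 × 0.2059 = 0.1635
∂L/∂z = ∂L/∂h · σ'(z) = 2 × 0.1635 = 0.327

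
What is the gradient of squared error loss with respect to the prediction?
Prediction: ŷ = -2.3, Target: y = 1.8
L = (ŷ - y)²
∂L/∂ŷ = -8.2

∂L/∂ŷ = 2(ŷ - y) = 2(-2.3 - 1.8) = 2(-4.1) = -8.2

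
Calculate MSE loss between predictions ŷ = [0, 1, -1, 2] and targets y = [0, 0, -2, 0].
MSE = 1.5

MSE = (1/4)((0-0)² + (1-0)² + (-1--2)² + (2-0)²) = (1/4)(0 + 1 + 1 + 4) = 1.5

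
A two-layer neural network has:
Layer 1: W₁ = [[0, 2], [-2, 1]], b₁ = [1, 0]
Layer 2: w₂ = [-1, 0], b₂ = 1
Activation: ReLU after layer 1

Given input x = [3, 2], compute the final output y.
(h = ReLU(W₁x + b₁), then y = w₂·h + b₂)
y = -4

Layer 1 pre-activation: z₁ = [5, -4]
After ReLU: h = [5, 0]
Layer 2 output: y = -1×5 + 0×0 + 1 = -4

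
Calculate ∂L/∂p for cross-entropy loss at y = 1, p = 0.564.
∂L/∂p = -1.773

∂L/∂p = -y/p + (1-y)/(1-p) = -1/0.564 + 0 = -1.773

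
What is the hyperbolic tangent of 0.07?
0.06989

tanh(0.07) = (e^(0.07) - e^(-0.07))/(e^(0.07) + e^(-0.07)) = 0.06989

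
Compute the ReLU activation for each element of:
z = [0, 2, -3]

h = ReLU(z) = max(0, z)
h = [0, 2, 0]

ReLU applied element-wise: max(0,0)=0, max(0,2)=2, max(0,-3)=0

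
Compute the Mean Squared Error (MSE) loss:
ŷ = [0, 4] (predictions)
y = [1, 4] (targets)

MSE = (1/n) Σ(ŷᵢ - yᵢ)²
MSE = 0.5

MSE = (1/2)((0-1)² + (4-4)²) = (1/2)(1 + 0) = 0.5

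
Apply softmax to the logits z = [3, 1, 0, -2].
p = [0.839, 0.1135, 0.0418, 0.0057]

exp(z) = [20.09, 2.718, 1, 0.1353]
Sum = 23.94
p = [0.839, 0.1135, 0.0418, 0.0057]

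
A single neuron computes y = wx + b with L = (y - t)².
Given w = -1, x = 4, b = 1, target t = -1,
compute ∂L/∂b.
∂L/∂b = -4

y = wx + b = (-1)(4) + 1 = -3
∂L/∂y = 2(y - t) = 2(-3 - -1) = -4
∂y/∂b = 1
∂L/∂b = ∂L/∂y · ∂y/∂b = -4 × 1 = -4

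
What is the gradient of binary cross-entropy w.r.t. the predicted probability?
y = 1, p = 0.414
∂L/∂p = -2.415

∂L/∂p = -y/p + (1-y)/(1-p) = -1/0.414 + 0 = -2.415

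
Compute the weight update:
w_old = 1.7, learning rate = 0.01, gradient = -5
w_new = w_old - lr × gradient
w_new = 1.75

w_new = w - η·∂L/∂w = 1.7 - 0.01×(-5) = 1.7 - (-0.05) = 1.75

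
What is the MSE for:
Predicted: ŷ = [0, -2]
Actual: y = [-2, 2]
MSE = 10

MSE = (1/2)((0--2)² + (-2-2)²) = (1/2)(4 + 16) = 10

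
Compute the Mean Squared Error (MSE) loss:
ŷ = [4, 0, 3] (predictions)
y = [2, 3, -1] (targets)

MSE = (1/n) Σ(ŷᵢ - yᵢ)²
MSE = 9.667

MSE = (1/3)((4-2)² + (0-3)² + (3--1)²) = (1/3)(4 + 9 + 16) = 9.667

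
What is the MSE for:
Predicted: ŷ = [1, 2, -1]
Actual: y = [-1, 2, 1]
MSE = 2.667

MSE = (1/3)((1--1)² + (2-2)² + (-1-1)²) = (1/3)(4 + 0 + 4) = 2.667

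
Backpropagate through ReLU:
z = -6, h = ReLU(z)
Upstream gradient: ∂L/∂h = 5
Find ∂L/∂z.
∂L/∂z = 0

h = ReLU(-6) = 0
Since z < 0: ∂h/∂z = 0
∂L/∂z = ∂L/∂h · ∂h/∂z = 5 × 0 = 0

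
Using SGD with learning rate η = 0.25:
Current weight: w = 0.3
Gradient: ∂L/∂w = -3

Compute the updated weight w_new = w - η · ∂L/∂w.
w_new = 1.05

w_new = w - η·∂L/∂w = 0.3 - 0.25×(-3) = 0.3 - (-0.75) = 1.05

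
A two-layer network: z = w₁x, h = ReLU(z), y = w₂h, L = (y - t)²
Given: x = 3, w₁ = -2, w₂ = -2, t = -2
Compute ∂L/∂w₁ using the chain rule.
∂L/∂w₁ = 0

Forward pass:
z = w₁x = -2×3 = -6
h = ReLU(-6) = 0
y = w₂h = -2×0 = 0

Backward pass:
∂L/∂y = 2(y - t) = 2(0 - -2) = 4
∂y/∂h = w₂ = -2
∂h/∂z = 0 (ReLU derivative)
∂z/∂w₁ = x = 3

∂L/∂w₁ = 4 × -2 × 0 × 3 = 0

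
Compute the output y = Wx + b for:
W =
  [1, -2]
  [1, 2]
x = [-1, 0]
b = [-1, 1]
y = [-2, 0]

Wx = [1×-1 + -2×0, 1×-1 + 2×0]
   = [-1, -1]
y = Wx + b = [-1 + -1, -1 + 1] = [-2, 0]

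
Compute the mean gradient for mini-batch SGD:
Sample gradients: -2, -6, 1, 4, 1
Average gradient = -0.4

Average = (1/5)(-2 + -6 + 1 + 4 + 1) = -2/5 = -0.4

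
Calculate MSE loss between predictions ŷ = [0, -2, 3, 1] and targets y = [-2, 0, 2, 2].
MSE = 2.5

MSE = (1/4)((0--2)² + (-2-0)² + (3-2)² + (1-2)²) = (1/4)(4 + 4 + 1 + 1) = 2.5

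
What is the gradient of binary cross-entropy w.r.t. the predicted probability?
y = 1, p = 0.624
∂L/∂p = -1.603

∂L/∂p = -y/p + (1-y)/(1-p) = -1/0.624 + 0 = -1.603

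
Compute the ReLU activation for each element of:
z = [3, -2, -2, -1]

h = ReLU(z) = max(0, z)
h = [3, 0, 0, 0]

ReLU applied element-wise: max(0,3)=3, max(0,-2)=0, max(0,-2)=0, max(0,-1)=0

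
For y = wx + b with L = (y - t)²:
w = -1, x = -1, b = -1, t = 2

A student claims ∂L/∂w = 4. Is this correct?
Correct

y = (-1)(-1) + -1 = 0
∂L/∂y = 2(y - t) = 2(0 - 2) = -4
∂y/∂w = x = -1
∂L/∂w = -4 × -1 = 4

Claimed value: 4
Correct: The correct gradient is 4.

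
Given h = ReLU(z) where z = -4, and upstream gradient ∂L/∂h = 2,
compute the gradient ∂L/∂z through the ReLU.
∂L/∂z = 0

h = ReLU(-4) = 0
Since z < 0: ∂h/∂z = 0
∂L/∂z = ∂L/∂h · ∂h/∂z = 2 × 0 = 0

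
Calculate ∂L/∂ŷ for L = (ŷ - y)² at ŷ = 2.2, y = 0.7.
∂L/∂ŷ = 3.0

∂L/∂ŷ = 2(ŷ - y) = 2(2.2 - 0.7) = 2(1.5) = 3.0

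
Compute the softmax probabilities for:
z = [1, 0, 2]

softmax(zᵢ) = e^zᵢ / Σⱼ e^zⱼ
p = [0.2447, 0.09, 0.6652]

exp(z) = [2.718, 1, 7.389]
Sum = 11.11
p = [0.2447, 0.09, 0.6652]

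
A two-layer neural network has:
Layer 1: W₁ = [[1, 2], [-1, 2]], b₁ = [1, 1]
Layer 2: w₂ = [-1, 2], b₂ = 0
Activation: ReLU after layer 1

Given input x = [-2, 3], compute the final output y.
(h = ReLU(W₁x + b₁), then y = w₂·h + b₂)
y = 13

Layer 1 pre-activation: z₁ = [5, 9]
After ReLU: h = [5, 9]
Layer 2 output: y = -1×5 + 2×9 + 0 = 13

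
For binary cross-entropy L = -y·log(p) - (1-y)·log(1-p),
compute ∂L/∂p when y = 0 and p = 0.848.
∂L/∂p = 6.579

∂L/∂p = -y/p + (1-y)/(1-p) = 0 + 1/0.152 = 6.579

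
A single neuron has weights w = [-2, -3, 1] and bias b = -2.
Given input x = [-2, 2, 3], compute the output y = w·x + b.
y = -1

y = (-2)(-2) + (-3)(2) + (1)(3) + -2 = -1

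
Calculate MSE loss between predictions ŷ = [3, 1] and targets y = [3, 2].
MSE = 0.5

MSE = (1/2)((3-3)² + (1-2)²) = (1/2)(0 + 1) = 0.5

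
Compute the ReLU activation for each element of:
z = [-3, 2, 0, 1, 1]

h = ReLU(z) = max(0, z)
h = [0, 2, 0, 1, 1]

ReLU applied element-wise: max(0,-3)=0, max(0,2)=2, max(0,0)=0, max(0,1)=1, max(0,1)=1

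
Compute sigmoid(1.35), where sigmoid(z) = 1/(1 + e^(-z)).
0.7941

sigmoid(1.35) = 1/(1 + e^(-1.35)) = 1/(1 + 0.2592) = 0.7941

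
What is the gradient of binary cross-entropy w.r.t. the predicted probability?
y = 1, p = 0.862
∂L/∂p = -1.16

∂L/∂p = -y/p + (1-y)/(1-p) = -1/0.862 + 0 = -1.16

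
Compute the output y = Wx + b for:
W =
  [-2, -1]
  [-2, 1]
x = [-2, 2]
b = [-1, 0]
y = [1, 6]

Wx = [-2×-2 + -1×2, -2×-2 + 1×2]
   = [2, 6]
y = Wx + b = [2 + -1, 6 + 0] = [1, 6]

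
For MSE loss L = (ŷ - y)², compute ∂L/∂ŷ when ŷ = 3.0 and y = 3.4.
∂L/∂ŷ = -0.8

∂L/∂ŷ = 2(ŷ - y) = 2(3.0 - 3.4) = 2(-0.4) = -0.8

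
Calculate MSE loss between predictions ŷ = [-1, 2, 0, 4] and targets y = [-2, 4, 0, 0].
MSE = 5.25

MSE = (1/4)((-1--2)² + (2-4)² + (0-0)² + (4-0)²) = (1/4)(1 + 4 + 0 + 16) = 5.25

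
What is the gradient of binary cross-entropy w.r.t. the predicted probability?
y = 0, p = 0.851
∂L/∂p = 6.711

∂L/∂p = -y/p + (1-y)/(1-p) = 0 + 1/0.149 = 6.711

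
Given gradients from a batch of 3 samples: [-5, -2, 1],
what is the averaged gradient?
Average gradient = -2

Average = (1/3)(-5 + -2 + 1) = -6/3 = -2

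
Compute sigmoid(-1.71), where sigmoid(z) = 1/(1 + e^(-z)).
0.1532

sigmoid(-1.71) = 1/(1 + e^(1.71)) = 1/(1 + 5.529) = 0.1532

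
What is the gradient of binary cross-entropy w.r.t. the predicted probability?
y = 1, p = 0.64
∂L/∂p = -1.562

∂L/∂p = -y/p + (1-y)/(1-p) = -1/0.64 + 0 = -1.562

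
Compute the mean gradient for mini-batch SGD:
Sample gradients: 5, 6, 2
Average gradient = 4.333

Average = (1/3)(5 + 6 + 2) = 13/3 = 4.333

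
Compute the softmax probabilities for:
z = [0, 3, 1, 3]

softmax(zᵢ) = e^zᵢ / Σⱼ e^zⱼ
p = [0.0228, 0.4576, 0.0619, 0.4576]

exp(z) = [1, 20.09, 2.718, 20.09]
Sum = 43.89
p = [0.0228, 0.4576, 0.0619, 0.4576]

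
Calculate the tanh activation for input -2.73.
-0.9915

tanh(-2.73) = (e^(-2.73) - e^(2.73))/(e^(-2.73) + e^(2.73)) = -0.9915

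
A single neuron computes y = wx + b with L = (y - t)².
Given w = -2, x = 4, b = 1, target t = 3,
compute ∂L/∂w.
∂L/∂w = -80

y = wx + b = (-2)(4) + 1 = -7
∂L/∂y = 2(y - t) = 2(-7 - 3) = -20
∂y/∂w = x = 4
∂L/∂w = ∂L/∂y · ∂y/∂w = -20 × 4 = -80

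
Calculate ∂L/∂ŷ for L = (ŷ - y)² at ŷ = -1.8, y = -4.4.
∂L/∂ŷ = 5.2

∂L/∂ŷ = 2(ŷ - y) = 2(-1.8 - -4.4) = 2(2.6) = 5.2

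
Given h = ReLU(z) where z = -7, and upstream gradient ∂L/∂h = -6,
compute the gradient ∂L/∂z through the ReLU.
∂L/∂z = 0

h = ReLU(-7) = 0
Since z < 0: ∂h/∂z = 0
∂L/∂z = ∂L/∂h · ∂h/∂z = -6 × 0 = 0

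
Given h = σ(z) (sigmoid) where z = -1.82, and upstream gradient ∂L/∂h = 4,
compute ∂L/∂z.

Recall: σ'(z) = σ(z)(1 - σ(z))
∂L/∂z = 0.48

σ(-1.82) = 0.1394
σ'(-1.82) = σ(-1.82)(1 - σ(-1.82)) = 0.1394 × 0.8606 = 0.12
∂L/∂z = ∂L/∂h · σ'(z) = 4 × 0.12 = 0.48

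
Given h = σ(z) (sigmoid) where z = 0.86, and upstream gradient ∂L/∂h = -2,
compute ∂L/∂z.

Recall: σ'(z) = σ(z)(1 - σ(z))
∂L/∂z = -0.4179

σ(0.86) = 0.7027
σ'(0.86) = σ(0.86)(1 - σ(0.86)) = 0.7027 × 0.2973 = 0.2089
∂L/∂z = ∂L/∂h · σ'(z) = -2 × 0.2089 = -0.4179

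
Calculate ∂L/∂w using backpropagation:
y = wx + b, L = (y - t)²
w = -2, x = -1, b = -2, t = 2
∂L/∂w = 4

y = wx + b = (-2)(-1) + -2 = 0
∂L/∂y = 2(y - t) = 2(0 - 2) = -4
∂y/∂w = x = -1
∂L/∂w = ∂L/∂y · ∂y/∂w = -4 × -1 = 4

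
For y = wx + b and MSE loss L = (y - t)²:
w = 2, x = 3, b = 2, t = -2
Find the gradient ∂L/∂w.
∂L/∂w = 60

y = wx + b = (2)(3) + 2 = 8
∂L/∂y = 2(y - t) = 2(8 - -2) = 20
∂y/∂w = x = 3
∂L/∂w = ∂L/∂y · ∂y/∂w = 20 × 3 = 60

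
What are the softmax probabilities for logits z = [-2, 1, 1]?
p = [0.0243, 0.4879, 0.4879]

exp(z) = [0.1353, 2.718, 2.718]
Sum = 5.572
p = [0.0243, 0.4879, 0.4879]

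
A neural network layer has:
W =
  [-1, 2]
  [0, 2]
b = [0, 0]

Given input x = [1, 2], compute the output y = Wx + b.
y = [3, 4]

Wx = [-1×1 + 2×2, 0×1 + 2×2]
   = [3, 4]
y = Wx + b = [3 + 0, 4 + 0] = [3, 4]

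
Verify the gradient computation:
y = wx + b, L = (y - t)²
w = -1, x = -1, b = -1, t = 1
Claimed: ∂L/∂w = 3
Incorrect

y = (-1)(-1) + -1 = 0
∂L/∂y = 2(y - t) = 2(0 - 1) = -2
∂y/∂w = x = -1
∂L/∂w = -2 × -1 = 2

Claimed value: 3
Incorrect: The correct gradient is 2.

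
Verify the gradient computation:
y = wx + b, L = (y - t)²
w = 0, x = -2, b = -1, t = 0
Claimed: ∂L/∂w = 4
Correct

y = (0)(-2) + -1 = -1
∂L/∂y = 2(y - t) = 2(-1 - 0) = -2
∂y/∂w = x = -2
∂L/∂w = -2 × -2 = 4

Claimed value: 4
Correct: The correct gradient is 4.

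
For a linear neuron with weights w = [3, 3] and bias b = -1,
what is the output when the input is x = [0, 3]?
y = 8

y = (3)(0) + (3)(3) + -1 = 8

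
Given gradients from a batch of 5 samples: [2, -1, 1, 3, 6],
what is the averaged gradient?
Average gradient = 2.2

Average = (1/5)(2 + -1 + 1 + 3 + 6) = 11/5 = 2.2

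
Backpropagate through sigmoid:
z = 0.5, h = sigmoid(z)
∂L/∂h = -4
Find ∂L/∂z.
∂L/∂z = -0.94

σ(0.5) = 0.6225
σ'(0.5) = σ(0.5)(1 - σ(0.5)) = 0.6225 × 0.3775 = 0.235
∂L/∂z = ∂L/∂h · σ'(z) = -4 × 0.235 = -0.94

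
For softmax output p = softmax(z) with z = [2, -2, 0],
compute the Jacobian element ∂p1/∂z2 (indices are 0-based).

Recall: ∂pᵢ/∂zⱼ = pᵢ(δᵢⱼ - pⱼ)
∂p1/∂z2 = -0.001862

p = softmax(z) = [0.8668, 0.01588, 0.1173]
p1 = 0.01588, p2 = 0.1173

∂p1/∂z2 = -p1 × p2 = -0.01588 × 0.1173 = -0.001862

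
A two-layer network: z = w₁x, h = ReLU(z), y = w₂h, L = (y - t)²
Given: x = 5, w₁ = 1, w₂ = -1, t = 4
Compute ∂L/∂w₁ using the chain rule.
∂L/∂w₁ = 90

Forward pass:
z = w₁x = 1×5 = 5
h = ReLU(5) = 5
y = w₂h = -1×5 = -5

Backward pass:
∂L/∂y = 2(y - t) = 2(-5 - 4) = -18
∂y/∂h = w₂ = -1
∂h/∂z = 1 (ReLU derivative)
∂z/∂w₁ = x = 5

∂L/∂w₁ = -18 × -1 × 1 × 5 = 90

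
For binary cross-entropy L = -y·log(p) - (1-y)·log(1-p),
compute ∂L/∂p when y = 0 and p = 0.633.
∂L/∂p = 2.725

∂L/∂p = -y/p + (1-y)/(1-p) = 0 + 1/0.367 = 2.725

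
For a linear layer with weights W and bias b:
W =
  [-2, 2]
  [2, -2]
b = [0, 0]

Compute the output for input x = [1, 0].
y = [-2, 2]

Wx = [-2×1 + 2×0, 2×1 + -2×0]
   = [-2, 2]
y = Wx + b = [-2 + 0, 2 + 0] = [-2, 2]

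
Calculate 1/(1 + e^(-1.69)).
0.8442

sigmoid(1.69) = 1/(1 + e^(-1.69)) = 1/(1 + 0.1845) = 0.8442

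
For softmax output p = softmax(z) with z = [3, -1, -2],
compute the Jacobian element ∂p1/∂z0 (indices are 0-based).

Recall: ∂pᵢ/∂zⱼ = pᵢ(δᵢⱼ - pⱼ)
∂p1/∂z0 = -0.01743

p = softmax(z) = [0.9756, 0.01787, 0.006573]
p1 = 0.01787, p0 = 0.9756

∂p1/∂z0 = -p1 × p0 = -0.01787 × 0.9756 = -0.01743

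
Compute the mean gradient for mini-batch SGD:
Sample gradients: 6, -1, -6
Average gradient = -0.3333

Average = (1/3)(6 + -1 + -6) = -1/3 = -0.3333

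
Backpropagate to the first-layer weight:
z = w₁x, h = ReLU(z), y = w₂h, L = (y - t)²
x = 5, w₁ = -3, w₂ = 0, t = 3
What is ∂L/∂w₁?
∂L/∂w₁ = 0

Forward pass:
z = w₁x = -3×5 = -15
h = ReLU(-15) = 0
y = w₂h = 0×0 = 0

Backward pass:
∂L/∂y = 2(y - t) = 2(0 - 3) = -6
∂y/∂h = w₂ = 0
∂h/∂z = 0 (ReLU derivative)
∂z/∂w₁ = x = 5

∂L/∂w₁ = -6 × 0 × 0 × 5 = 0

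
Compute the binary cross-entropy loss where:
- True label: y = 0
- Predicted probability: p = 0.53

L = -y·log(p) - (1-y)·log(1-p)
L = 0.755

L = -0·log(0.53) - 1·log(0.47) = -log(0.47) = 0.755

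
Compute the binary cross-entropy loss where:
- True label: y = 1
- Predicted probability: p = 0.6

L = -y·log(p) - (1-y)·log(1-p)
L = 0.5108

L = -1·log(0.6) - 0·log(0.4) = -log(0.6) = 0.5108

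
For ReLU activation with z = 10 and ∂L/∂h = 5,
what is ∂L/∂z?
∂L/∂z = 5

h = ReLU(10) = 10
Since z > 0: ∂h/∂z = 1
∂L/∂z = ∂L/∂h · ∂h/∂z = 5 × 1 = 5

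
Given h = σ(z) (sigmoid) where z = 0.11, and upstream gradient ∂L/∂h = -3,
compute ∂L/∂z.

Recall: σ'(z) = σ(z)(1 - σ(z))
∂L/∂z = -0.7477

σ(0.11) = 0.5275
σ'(0.11) = σ(0.11)(1 - σ(0.11)) = 0.5275 × 0.4725 = 0.2492
∂L/∂z = ∂L/∂h · σ'(z) = -3 × 0.2492 = -0.7477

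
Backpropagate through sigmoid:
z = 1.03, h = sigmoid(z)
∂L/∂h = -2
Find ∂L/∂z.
∂L/∂z = -0.3877

σ(1.03) = 0.7369
σ'(1.03) = σ(1.03)(1 - σ(1.03)) = 0.7369 × 0.2631 = 0.1939
∂L/∂z = ∂L/∂h · σ'(z) = -2 × 0.1939 = -0.3877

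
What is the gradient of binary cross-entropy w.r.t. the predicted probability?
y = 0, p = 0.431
∂L/∂p = 1.757

∂L/∂p = -y/p + (1-y)/(1-p) = 0 + 1/0.569 = 1.757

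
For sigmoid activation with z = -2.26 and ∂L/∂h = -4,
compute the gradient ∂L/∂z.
∂L/∂z = -0.3422

σ(-2.26) = 0.09449
σ'(-2.26) = σ(-2.26)(1 - σ(-2.26)) = 0.09449 × 0.9055 = 0.08556
∂L/∂z = ∂L/∂h · σ'(z) = -4 × 0.08556 = -0.3422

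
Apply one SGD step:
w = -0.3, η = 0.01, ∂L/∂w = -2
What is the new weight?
w_new = -0.28

w_new = w - η·∂L/∂w = -0.3 - 0.01×(-2) = -0.3 - (-0.02) = -0.28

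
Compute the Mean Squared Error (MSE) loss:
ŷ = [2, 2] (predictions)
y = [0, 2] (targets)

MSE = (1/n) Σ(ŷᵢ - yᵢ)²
MSE = 2

MSE = (1/2)((2-0)² + (2-2)²) = (1/2)(4 + 0) = 2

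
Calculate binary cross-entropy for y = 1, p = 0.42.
L = 0.8675

L = -1·log(0.42) - 0·log(0.58) = -log(0.42) = 0.8675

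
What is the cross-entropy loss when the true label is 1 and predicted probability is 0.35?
L = 1.05

L = -1·log(0.35) - 0·log(0.65) = -log(0.35) = 1.05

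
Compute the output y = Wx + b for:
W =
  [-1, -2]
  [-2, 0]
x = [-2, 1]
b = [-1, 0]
y = [-1, 4]

Wx = [-1×-2 + -2×1, -2×-2 + 0×1]
   = [0, 4]
y = Wx + b = [0 + -1, 4 + 0] = [-1, 4]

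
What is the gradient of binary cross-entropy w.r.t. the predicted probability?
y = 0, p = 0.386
∂L/∂p = 1.629

∂L/∂p = -y/p + (1-y)/(1-p) = 0 + 1/0.614 = 1.629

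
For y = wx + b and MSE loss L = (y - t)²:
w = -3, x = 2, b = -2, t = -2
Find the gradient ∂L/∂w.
∂L/∂w = -24

y = wx + b = (-3)(2) + -2 = -8
∂L/∂y = 2(y - t) = 2(-8 - -2) = -12
∂y/∂w = x = 2
∂L/∂w = ∂L/∂y · ∂y/∂w = -12 × 2 = -24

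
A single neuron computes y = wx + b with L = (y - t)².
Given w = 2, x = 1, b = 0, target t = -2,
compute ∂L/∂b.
∂L/∂b = 8

y = wx + b = (2)(1) + 0 = 2
∂L/∂y = 2(y - t) = 2(2 - -2) = 8
∂y/∂b = 1
∂L/∂b = ∂L/∂y · ∂y/∂b = 8 × 1 = 8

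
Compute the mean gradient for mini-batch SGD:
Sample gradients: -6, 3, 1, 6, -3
Average gradient = 0.2

Average = (1/5)(-6 + 3 + 1 + 6 + -3) = 1/5 = 0.2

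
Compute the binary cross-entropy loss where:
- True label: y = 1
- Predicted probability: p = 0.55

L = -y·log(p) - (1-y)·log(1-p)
L = 0.5978

L = -1·log(0.55) - 0·log(0.45) = -log(0.55) = 0.5978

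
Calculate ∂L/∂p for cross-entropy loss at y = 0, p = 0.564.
∂L/∂p = 2.294

∂L/∂p = -y/p + (1-y)/(1-p) = 0 + 1/0.436 = 2.294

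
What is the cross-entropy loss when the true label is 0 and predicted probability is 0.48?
L = 0.6539

L = -0·log(0.48) - 1·log(0.52) = -log(0.52) = 0.6539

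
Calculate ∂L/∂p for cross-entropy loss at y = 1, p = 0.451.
∂L/∂p = -2.217

∂L/∂p = -y/p + (1-y)/(1-p) = -1/0.451 + 0 = -2.217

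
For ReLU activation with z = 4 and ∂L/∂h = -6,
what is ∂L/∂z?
∂L/∂z = -6

h = ReLU(4) = 4
Since z > 0: ∂h/∂z = 1
∂L/∂z = ∂L/∂h · ∂h/∂z = -6 × 1 = -6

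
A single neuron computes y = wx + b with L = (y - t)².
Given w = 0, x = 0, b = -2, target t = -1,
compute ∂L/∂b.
∂L/∂b = -2

y = wx + b = (0)(0) + -2 = -2
∂L/∂y = 2(y - t) = 2(-2 - -1) = -2
∂y/∂b = 1
∂L/∂b = ∂L/∂y · ∂y/∂b = -2 × 1 = -2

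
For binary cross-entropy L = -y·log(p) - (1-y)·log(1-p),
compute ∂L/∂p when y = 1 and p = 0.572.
∂L/∂p = -1.748

∂L/∂p = -y/p + (1-y)/(1-p) = -1/0.572 + 0 = -1.748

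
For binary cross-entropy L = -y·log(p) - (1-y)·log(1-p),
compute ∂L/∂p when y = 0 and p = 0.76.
∂L/∂p = 4.167

∂L/∂p = -y/p + (1-y)/(1-p) = 0 + 1/0.24 = 4.167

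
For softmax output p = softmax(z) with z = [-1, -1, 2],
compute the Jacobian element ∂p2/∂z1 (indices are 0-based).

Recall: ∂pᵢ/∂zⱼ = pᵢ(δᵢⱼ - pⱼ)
∂p2/∂z1 = -0.04118

p = softmax(z) = [0.04528, 0.04528, 0.9094]
p2 = 0.9094, p1 = 0.04528

∂p2/∂z1 = -p2 × p1 = -0.9094 × 0.04528 = -0.04118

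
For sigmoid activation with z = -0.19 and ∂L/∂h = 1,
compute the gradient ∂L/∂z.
∂L/∂z = 0.2478

σ(-0.19) = 0.4526
σ'(-0.19) = σ(-0.19)(1 - σ(-0.19)) = 0.4526 × 0.5474 = 0.2478
∂L/∂z = ∂L/∂h · σ'(z) = 1 × 0.2478 = 0.2478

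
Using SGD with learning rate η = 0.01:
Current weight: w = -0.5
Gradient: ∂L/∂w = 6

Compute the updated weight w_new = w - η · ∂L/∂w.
w_new = -0.56

w_new = w - η·∂L/∂w = -0.5 - 0.01×(6) = -0.5 - (0.06) = -0.56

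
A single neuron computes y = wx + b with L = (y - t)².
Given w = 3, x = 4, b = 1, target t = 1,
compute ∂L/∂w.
∂L/∂w = 96

y = wx + b = (3)(4) + 1 = 13
∂L/∂y = 2(y - t) = 2(13 - 1) = 24
∂y/∂w = x = 4
∂L/∂w = ∂L/∂y · ∂y/∂w = 24 × 4 = 96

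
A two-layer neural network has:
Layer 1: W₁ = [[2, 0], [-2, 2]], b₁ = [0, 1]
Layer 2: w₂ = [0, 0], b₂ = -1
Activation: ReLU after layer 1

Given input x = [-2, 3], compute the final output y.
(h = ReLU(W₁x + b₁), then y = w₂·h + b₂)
y = -1

Layer 1 pre-activation: z₁ = [-4, 11]
After ReLU: h = [0, 11]
Layer 2 output: y = 0×0 + 0×11 + -1 = -1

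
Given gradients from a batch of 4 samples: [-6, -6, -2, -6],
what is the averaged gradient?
Average gradient = -5

Average = (1/4)(-6 + -6 + -2 + -6) = -20/4 = -5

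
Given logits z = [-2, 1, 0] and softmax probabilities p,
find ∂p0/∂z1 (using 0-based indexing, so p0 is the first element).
∂p0/∂z1 = -0.02477

p = softmax(z) = [0.03512, 0.7054, 0.2595]
p0 = 0.03512, p1 = 0.7054

∂p0/∂z1 = -p0 × p1 = -0.03512 × 0.7054 = -0.02477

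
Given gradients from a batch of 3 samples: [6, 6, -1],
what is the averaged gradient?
Average gradient = 3.667

Average = (1/3)(6 + 6 + -1) = 11/3 = 3.667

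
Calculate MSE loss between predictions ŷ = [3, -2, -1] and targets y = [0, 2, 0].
MSE = 8.667

MSE = (1/3)((3-0)² + (-2-2)² + (-1-0)²) = (1/3)(9 + 16 + 1) = 8.667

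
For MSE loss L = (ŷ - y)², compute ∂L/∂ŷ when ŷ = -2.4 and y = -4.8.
∂L/∂ŷ = 4.8

∂L/∂ŷ = 2(ŷ - y) = 2(-2.4 - -4.8) = 2(2.4) = 4.8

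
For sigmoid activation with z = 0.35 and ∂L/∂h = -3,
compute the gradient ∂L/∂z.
∂L/∂z = -0.7275

σ(0.35) = 0.5866
σ'(0.35) = σ(0.35)(1 - σ(0.35)) = 0.5866 × 0.4134 = 0.2425
∂L/∂z = ∂L/∂h · σ'(z) = -3 × 0.2425 = -0.7275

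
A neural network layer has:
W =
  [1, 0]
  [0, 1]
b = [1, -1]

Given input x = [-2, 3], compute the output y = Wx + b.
y = [-1, 2]

Wx = [1×-2 + 0×3, 0×-2 + 1×3]
   = [-2, 3]
y = Wx + b = [-2 + 1, 3 + -1] = [-1, 2]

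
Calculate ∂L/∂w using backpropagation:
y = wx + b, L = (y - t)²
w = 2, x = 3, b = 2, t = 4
∂L/∂w = 24

y = wx + b = (2)(3) + 2 = 8
∂L/∂y = 2(y - t) = 2(8 - 4) = 8
∂y/∂w = x = 3
∂L/∂w = ∂L/∂y · ∂y/∂w = 8 × 3 = 24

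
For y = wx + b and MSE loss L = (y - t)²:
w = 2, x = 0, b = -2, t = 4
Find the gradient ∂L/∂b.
∂L/∂b = -12

y = wx + b = (2)(0) + -2 = -2
∂L/∂y = 2(y - t) = 2(-2 - 4) = -12
∂y/∂b = 1
∂L/∂b = ∂L/∂y · ∂y/∂b = -12 × 1 = -12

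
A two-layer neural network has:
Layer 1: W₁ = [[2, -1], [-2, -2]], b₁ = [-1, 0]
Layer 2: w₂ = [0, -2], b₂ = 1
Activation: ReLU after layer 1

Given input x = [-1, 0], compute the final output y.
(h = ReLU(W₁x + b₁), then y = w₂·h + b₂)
y = -3

Layer 1 pre-activation: z₁ = [-3, 2]
After ReLU: h = [0, 2]
Layer 2 output: y = 0×0 + -2×2 + 1 = -3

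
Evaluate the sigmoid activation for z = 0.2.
0.5498

sigmoid(0.2) = 1/(1 + e^(-0.2)) = 1/(1 + 0.8187) = 0.5498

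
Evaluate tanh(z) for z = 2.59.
0.9888

tanh(2.59) = (e^(2.59) - e^(-2.59))/(e^(2.59) + e^(-2.59)) = 0.9888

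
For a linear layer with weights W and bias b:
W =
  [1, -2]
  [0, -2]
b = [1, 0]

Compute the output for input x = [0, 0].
y = [1, 0]

Wx = [1×0 + -2×0, 0×0 + -2×0]
   = [0, 0]
y = Wx + b = [0 + 1, 0 + 0] = [1, 0]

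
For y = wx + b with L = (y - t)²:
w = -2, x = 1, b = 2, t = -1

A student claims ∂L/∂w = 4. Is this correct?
Incorrect

y = (-2)(1) + 2 = 0
∂L/∂y = 2(y - t) = 2(0 - -1) = 2
∂y/∂w = x = 1
∂L/∂w = 2 × 1 = 2

Claimed value: 4
Incorrect: The correct gradient is 2.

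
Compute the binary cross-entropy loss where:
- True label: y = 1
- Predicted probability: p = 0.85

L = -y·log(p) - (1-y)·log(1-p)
L = 0.1625

L = -1·log(0.85) - 0·log(0.15) = -log(0.85) = 0.1625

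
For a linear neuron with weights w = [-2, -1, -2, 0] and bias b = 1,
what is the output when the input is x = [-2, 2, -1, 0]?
y = 5

y = (-2)(-2) + (-1)(2) + (-2)(-1) + (0)(0) + 1 = 5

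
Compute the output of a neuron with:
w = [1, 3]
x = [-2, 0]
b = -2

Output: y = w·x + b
y = -4

y = (1)(-2) + (3)(0) + -2 = -4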